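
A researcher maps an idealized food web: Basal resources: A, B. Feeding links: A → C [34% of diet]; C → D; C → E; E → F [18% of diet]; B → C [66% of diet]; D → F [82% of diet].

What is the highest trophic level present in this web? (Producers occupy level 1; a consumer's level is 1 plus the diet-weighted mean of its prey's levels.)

C: 1 + (0.66×1 + 0.34×1) = 2
D: 1 + 2 = 3
E: 1 + 2 = 3
F: 1 + (0.82×3 + 0.18×3) = 4

4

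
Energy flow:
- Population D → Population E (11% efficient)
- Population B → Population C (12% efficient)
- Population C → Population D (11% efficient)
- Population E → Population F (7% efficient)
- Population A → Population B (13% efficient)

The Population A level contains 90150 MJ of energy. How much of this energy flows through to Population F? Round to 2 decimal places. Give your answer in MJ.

Population B: 90150 × 0.13 = 11719.5 MJ
Population C: 11719.5 × 0.12 = 1406.34 MJ
Population D: 1406.34 × 0.11 = 154.6974 MJ
Population E: 154.6974 × 0.11 = 17.016714 MJ
Population F: 17.016714 × 0.07 = 1.19116998 MJ

1.19 MJ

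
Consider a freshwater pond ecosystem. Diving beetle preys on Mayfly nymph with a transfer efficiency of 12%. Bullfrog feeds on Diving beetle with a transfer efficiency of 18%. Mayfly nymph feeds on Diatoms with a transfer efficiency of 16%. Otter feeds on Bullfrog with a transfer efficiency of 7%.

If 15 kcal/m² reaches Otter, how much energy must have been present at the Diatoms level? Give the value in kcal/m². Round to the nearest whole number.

Cumulative transfer efficiency: 0.16 × 0.12 × 0.18 × 0.07 = 0.00024192
Diatoms energy = 15 / 0.00024192 = 62004 kcal/m²

62004 kcal/m²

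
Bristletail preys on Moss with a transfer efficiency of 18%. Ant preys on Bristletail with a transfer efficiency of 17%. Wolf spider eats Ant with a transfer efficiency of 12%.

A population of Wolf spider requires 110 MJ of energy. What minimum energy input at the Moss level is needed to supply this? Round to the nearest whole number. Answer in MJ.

Cumulative transfer efficiency: 0.18 × 0.17 × 0.12 = 0.003672
Moss energy = 110 / 0.003672 = 29956 MJ

29956 MJ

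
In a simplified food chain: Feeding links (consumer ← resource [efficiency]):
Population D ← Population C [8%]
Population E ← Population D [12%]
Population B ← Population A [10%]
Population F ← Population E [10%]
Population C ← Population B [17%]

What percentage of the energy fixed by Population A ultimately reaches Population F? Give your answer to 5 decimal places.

0.00163%

Product of link efficiencies: 0.1 × 0.17 × 0.08 × 0.12 × 0.1 = 0.00001632
As a percentage: 0.00001632 × 100 = 0.00163%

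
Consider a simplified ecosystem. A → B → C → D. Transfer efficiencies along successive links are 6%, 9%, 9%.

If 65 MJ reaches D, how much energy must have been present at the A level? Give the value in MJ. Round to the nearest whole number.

133745 MJ

Cumulative transfer efficiency: 0.06 × 0.09 × 0.09 = 0.000486
A energy = 65 / 0.000486 = 133745 MJ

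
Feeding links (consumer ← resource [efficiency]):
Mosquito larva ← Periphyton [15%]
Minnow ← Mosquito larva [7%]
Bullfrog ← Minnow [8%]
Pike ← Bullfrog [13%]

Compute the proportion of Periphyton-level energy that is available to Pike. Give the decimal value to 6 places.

Product of link efficiencies: 0.15 × 0.07 × 0.08 × 0.13 = 0.0001092

0.000109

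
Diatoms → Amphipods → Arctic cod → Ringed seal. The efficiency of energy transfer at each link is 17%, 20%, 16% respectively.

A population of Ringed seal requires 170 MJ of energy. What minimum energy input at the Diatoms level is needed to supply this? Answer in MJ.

Cumulative transfer efficiency: 0.17 × 0.2 × 0.16 = 0.00544
Diatoms energy = 170 / 0.00544 = 31250 MJ

31250 MJ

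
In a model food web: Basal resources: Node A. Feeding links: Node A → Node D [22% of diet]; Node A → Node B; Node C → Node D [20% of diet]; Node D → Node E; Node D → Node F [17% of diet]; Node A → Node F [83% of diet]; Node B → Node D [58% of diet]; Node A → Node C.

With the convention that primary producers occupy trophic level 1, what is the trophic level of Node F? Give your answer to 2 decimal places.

2.30

Node B: 1 + 1 = 2
Node C: 1 + 1 = 2
Node D: 1 + (0.58×2 + 0.22×1 + 0.2×2) = 2.78
Node E: 1 + 2.78 = 3.78
Node F: 1 + (0.17×2.78 + 0.83×1) = 2.3026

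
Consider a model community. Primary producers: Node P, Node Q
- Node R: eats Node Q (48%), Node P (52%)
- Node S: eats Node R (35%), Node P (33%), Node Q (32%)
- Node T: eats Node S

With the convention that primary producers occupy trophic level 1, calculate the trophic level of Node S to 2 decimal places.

2.35

Node R: 1 + (0.48×1 + 0.52×1) = 2
Node S: 1 + (0.35×2 + 0.33×1 + 0.32×1) = 2.35
Node T: 1 + 2.35 = 3.35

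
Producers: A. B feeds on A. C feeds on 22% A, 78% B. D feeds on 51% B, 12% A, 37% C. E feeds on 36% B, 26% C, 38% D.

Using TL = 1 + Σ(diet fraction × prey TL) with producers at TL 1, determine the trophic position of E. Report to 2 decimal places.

B: 1 + 1 = 2
C: 1 + (0.22×1 + 0.78×2) = 2.78
D: 1 + (0.51×2 + 0.12×1 + 0.37×2.78) = 3.1686
E: 1 + (0.36×2 + 0.26×2.78 + 0.38×3.1686) = 3.646868

3.65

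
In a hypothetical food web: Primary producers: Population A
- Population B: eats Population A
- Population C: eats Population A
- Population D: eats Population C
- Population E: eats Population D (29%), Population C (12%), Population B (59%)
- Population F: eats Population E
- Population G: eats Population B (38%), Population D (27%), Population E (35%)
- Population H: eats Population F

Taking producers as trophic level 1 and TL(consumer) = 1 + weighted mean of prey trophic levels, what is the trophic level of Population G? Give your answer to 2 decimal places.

Population B: 1 + 1 = 2
Population C: 1 + 1 = 2
Population D: 1 + 2 = 3
Population E: 1 + (0.29×3 + 0.12×2 + 0.59×2) = 3.29
Population F: 1 + 3.29 = 4.29
Population G: 1 + (0.38×2 + 0.27×3 + 0.35×3.29) = 3.7215
Population H: 1 + 4.29 = 5.29

3.72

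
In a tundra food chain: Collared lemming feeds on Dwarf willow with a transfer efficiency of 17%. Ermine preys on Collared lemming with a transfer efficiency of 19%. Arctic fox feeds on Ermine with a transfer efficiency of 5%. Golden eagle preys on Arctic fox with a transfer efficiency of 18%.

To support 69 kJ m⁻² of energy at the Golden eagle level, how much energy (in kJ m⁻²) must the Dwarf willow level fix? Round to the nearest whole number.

237358 kJ m⁻²

Cumulative transfer efficiency: 0.17 × 0.19 × 0.05 × 0.18 = 0.0002907
Dwarf willow energy = 69 / 0.0002907 = 237358 kJ m⁻²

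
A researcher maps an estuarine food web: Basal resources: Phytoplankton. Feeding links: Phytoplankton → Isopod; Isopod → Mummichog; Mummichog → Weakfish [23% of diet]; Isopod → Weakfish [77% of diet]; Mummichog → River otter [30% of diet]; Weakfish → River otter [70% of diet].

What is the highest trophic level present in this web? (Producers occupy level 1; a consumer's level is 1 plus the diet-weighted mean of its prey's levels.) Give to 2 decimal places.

Isopod: 1 + 1 = 2
Mummichog: 1 + 2 = 3
Weakfish: 1 + (0.23×3 + 0.77×2) = 3.23
River otter: 1 + (0.3×3 + 0.7×3.23) = 4.161

4.16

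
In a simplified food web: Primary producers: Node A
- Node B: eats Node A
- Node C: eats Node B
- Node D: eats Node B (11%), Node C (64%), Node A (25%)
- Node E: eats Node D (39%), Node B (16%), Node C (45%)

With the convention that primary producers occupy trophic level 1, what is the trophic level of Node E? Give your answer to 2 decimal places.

3.99

Node B: 1 + 1 = 2
Node C: 1 + 2 = 3
Node D: 1 + (0.11×2 + 0.64×3 + 0.25×1) = 3.39
Node E: 1 + (0.39×3.39 + 0.16×2 + 0.45×3) = 3.9921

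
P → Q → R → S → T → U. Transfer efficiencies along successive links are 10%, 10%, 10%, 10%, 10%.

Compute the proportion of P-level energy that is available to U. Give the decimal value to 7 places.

0.0000100

Product of link efficiencies: 0.1 × 0.1 × 0.1 × 0.1 × 0.1 = 0.00001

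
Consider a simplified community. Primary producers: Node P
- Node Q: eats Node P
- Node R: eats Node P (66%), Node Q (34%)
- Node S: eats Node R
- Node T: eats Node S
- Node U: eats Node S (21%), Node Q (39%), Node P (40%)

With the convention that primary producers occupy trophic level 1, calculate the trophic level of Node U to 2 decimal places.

Node Q: 1 + 1 = 2
Node R: 1 + (0.66×1 + 0.34×2) = 2.34
Node S: 1 + 2.34 = 3.34
Node T: 1 + 3.34 = 4.34
Node U: 1 + (0.21×3.34 + 0.39×2 + 0.4×1) = 2.8814

2.88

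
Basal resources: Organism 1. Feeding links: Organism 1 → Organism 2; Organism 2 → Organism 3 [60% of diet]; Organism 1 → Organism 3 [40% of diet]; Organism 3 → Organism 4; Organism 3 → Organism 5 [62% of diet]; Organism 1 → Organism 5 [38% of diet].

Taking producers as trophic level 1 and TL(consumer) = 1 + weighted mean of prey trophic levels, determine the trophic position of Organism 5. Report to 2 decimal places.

Organism 2: 1 + 1 = 2
Organism 3: 1 + (0.6×2 + 0.4×1) = 2.6
Organism 4: 1 + 2.6 = 3.6
Organism 5: 1 + (0.62×2.6 + 0.38×1) = 2.992

2.99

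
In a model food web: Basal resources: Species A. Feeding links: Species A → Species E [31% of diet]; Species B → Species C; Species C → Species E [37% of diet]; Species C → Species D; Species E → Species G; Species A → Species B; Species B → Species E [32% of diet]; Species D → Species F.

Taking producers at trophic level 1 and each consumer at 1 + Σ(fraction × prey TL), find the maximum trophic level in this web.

Species B: 1 + 1 = 2
Species C: 1 + 2 = 3
Species D: 1 + 3 = 4
Species E: 1 + (0.32×2 + 0.37×3 + 0.31×1) = 3.06
Species F: 1 + 4 = 5
Species G: 1 + 3.06 = 4.06

5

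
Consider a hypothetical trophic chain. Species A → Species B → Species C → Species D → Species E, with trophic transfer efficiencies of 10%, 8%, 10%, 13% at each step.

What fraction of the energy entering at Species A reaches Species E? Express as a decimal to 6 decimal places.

0.000104

Product of link efficiencies: 0.1 × 0.08 × 0.1 × 0.13 = 0.000104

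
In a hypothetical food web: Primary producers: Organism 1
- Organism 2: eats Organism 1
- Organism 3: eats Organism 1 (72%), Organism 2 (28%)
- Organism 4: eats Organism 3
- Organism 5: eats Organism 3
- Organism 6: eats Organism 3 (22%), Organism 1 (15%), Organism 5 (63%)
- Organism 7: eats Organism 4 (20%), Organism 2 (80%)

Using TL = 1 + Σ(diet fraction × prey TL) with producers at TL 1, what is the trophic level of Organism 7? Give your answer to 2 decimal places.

3.26

Organism 2: 1 + 1 = 2
Organism 3: 1 + (0.72×1 + 0.28×2) = 2.28
Organism 4: 1 + 2.28 = 3.28
Organism 5: 1 + 2.28 = 3.28
Organism 6: 1 + (0.22×2.28 + 0.15×1 + 0.63×3.28) = 3.718
Organism 7: 1 + (0.2×3.28 + 0.8×2) = 3.256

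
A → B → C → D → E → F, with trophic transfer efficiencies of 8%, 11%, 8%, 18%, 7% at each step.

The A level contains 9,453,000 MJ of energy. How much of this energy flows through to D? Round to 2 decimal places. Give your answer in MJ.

6654.91 MJ

B: 9453000 × 0.08 = 756240 MJ
C: 756240 × 0.11 = 83186.4 MJ
D: 83186.4 × 0.08 = 6654.912 MJ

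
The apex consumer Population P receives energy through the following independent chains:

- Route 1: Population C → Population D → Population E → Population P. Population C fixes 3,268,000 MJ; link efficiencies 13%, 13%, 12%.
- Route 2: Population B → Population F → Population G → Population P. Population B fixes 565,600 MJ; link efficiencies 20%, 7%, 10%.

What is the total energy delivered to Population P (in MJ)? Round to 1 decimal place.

Route 1: 3268000 × 0.13 × 0.13 × 0.12 = 6627.504 MJ
Route 2: 565600 × 0.2 × 0.07 × 0.1 = 791.84 MJ
Total at Population P: 6627.504 + 791.84 = 7419.344 MJ

7419.3 MJ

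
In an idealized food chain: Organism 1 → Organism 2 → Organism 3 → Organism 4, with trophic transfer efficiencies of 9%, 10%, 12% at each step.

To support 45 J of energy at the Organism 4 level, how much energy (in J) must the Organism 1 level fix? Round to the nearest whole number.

41667 J

Cumulative transfer efficiency: 0.09 × 0.1 × 0.12 = 0.00108
Organism 1 energy = 45 / 0.00108 = 41667 J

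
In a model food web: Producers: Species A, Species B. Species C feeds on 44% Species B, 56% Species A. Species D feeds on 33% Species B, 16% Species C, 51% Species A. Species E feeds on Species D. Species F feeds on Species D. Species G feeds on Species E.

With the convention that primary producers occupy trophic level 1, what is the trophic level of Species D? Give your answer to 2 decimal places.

2.16

Species C: 1 + (0.44×1 + 0.56×1) = 2
Species D: 1 + (0.33×1 + 0.16×2 + 0.51×1) = 2.16
Species E: 1 + 2.16 = 3.16
Species F: 1 + 2.16 = 3.16
Species G: 1 + 3.16 = 4.16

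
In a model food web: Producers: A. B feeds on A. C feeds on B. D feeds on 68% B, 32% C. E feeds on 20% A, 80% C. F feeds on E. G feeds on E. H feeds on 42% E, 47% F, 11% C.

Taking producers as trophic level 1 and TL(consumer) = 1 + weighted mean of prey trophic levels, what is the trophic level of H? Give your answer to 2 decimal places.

5.00

B: 1 + 1 = 2
C: 1 + 2 = 3
D: 1 + (0.68×2 + 0.32×3) = 3.32
E: 1 + (0.2×1 + 0.8×3) = 3.6
F: 1 + 3.6 = 4.6
G: 1 + 3.6 = 4.6
H: 1 + (0.42×3.6 + 0.47×4.6 + 0.11×3) = 5.004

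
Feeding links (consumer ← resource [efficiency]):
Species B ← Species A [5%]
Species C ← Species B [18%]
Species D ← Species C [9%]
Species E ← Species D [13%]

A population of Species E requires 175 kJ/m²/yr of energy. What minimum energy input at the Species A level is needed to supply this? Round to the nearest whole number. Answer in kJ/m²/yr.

Cumulative transfer efficiency: 0.05 × 0.18 × 0.09 × 0.13 = 0.0001053
Species A energy = 175 / 0.0001053 = 1661918 kJ/m²/yr

1661918 kJ/m²/yr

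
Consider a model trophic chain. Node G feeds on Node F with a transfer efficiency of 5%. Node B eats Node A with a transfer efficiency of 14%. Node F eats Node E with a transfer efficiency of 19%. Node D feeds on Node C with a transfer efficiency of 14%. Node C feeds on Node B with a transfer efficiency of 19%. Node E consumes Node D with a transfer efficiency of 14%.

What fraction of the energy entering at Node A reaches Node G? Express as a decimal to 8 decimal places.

Product of link efficiencies: 0.14 × 0.19 × 0.14 × 0.14 × 0.19 × 0.05 = 0.00000495292

0.00000495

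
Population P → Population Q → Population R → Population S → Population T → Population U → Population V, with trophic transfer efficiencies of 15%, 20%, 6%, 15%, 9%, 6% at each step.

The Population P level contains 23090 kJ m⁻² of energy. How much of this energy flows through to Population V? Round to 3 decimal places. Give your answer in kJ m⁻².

Population Q: 23090 × 0.15 = 3463.5 kJ m⁻²
Population R: 3463.5 × 0.2 = 692.7 kJ m⁻²
Population S: 692.7 × 0.06 = 41.562 kJ m⁻²
Population T: 41.562 × 0.15 = 6.2343 kJ m⁻²
Population U: 6.2343 × 0.09 = 0.561087 kJ m⁻²
Population V: 0.561087 × 0.06 = 0.03366522 kJ m⁻²

0.034 kJ m⁻²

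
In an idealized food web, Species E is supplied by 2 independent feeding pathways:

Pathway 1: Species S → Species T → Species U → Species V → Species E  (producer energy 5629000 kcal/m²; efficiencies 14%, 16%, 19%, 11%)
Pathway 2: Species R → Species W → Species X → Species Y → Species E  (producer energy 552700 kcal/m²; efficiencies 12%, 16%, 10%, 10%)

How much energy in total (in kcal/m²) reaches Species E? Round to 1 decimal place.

Pathway 1: 5629000 × 0.14 × 0.16 × 0.19 × 0.11 = 2635.27264 kcal/m²
Pathway 2: 552700 × 0.12 × 0.16 × 0.1 × 0.1 = 106.1184 kcal/m²
Total at Species E: 2635.27264 + 106.1184 = 2741.39104 kcal/m²

2741.4 kcal/m²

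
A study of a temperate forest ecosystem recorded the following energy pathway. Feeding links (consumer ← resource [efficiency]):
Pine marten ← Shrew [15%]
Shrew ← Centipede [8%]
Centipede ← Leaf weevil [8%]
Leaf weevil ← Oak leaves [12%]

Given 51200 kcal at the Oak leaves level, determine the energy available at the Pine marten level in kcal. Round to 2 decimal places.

Leaf weevil: 51200 × 0.12 = 6144 kcal
Centipede: 6144 × 0.08 = 491.52 kcal
Shrew: 491.52 × 0.08 = 39.3216 kcal
Pine marten: 39.3216 × 0.15 = 5.89824 kcal

5.90 kcal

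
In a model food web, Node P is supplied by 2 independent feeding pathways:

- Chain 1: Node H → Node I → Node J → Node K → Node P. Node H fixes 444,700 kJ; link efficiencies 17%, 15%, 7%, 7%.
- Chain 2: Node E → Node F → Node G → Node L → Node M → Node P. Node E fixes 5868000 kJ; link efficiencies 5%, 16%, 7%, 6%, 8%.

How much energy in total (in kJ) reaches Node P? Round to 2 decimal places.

71.34 kJ

Chain 1: 444700 × 0.17 × 0.15 × 0.07 × 0.07 = 55.565265 kJ
Chain 2: 5868000 × 0.05 × 0.16 × 0.07 × 0.06 × 0.08 = 15.773184 kJ
Total at Node P: 55.565265 + 15.773184 = 71.338449 kJ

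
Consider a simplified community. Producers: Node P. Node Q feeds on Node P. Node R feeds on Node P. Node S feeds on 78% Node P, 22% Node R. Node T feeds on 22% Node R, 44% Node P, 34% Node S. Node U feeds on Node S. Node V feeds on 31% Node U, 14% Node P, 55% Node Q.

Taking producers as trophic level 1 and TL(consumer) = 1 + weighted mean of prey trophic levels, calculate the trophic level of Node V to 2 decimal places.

Node Q: 1 + 1 = 2
Node R: 1 + 1 = 2
Node S: 1 + (0.78×1 + 0.22×2) = 2.22
Node T: 1 + (0.22×2 + 0.44×1 + 0.34×2.22) = 2.6348
Node U: 1 + 2.22 = 3.22
Node V: 1 + (0.31×3.22 + 0.14×1 + 0.55×2) = 3.2382

3.24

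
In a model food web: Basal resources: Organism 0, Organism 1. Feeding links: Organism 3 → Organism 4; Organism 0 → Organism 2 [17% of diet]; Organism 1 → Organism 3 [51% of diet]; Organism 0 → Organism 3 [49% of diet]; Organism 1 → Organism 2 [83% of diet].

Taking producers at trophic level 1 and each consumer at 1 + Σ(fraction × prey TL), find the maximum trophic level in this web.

Organism 2: 1 + (0.83×1 + 0.17×1) = 2
Organism 3: 1 + (0.51×1 + 0.49×1) = 2
Organism 4: 1 + 2 = 3

3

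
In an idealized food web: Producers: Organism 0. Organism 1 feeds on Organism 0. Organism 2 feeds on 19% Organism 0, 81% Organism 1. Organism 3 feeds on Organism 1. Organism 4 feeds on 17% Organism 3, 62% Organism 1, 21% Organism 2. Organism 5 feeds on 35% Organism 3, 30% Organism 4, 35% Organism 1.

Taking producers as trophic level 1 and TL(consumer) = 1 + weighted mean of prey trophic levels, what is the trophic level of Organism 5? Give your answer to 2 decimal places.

3.75

Organism 1: 1 + 1 = 2
Organism 2: 1 + (0.19×1 + 0.81×2) = 2.81
Organism 3: 1 + 2 = 3
Organism 4: 1 + (0.17×3 + 0.62×2 + 0.21×2.81) = 3.3401
Organism 5: 1 + (0.35×3 + 0.3×3.3401 + 0.35×2) = 3.75203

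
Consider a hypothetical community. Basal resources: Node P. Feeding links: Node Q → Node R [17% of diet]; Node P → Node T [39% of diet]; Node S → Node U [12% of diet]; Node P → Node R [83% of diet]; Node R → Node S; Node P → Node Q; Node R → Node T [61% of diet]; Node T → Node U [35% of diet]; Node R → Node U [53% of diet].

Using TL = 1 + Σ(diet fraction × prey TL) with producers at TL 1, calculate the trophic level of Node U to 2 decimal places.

Node Q: 1 + 1 = 2
Node R: 1 + (0.83×1 + 0.17×2) = 2.17
Node S: 1 + 2.17 = 3.17
Node T: 1 + (0.39×1 + 0.61×2.17) = 2.7137
Node U: 1 + (0.53×2.17 + 0.12×3.17 + 0.35×2.7137) = 3.480295

3.48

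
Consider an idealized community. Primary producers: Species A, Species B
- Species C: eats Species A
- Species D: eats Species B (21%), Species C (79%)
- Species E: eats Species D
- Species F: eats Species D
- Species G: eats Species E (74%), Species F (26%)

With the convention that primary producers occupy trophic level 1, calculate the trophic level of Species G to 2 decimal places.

Species C: 1 + 1 = 2
Species D: 1 + (0.21×1 + 0.79×2) = 2.79
Species E: 1 + 2.79 = 3.79
Species F: 1 + 2.79 = 3.79
Species G: 1 + (0.74×3.79 + 0.26×3.79) = 4.79

4.79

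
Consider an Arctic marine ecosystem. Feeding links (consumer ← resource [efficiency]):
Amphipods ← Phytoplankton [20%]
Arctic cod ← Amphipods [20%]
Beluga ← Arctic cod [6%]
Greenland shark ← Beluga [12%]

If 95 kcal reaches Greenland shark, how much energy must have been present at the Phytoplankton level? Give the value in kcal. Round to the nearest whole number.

Cumulative transfer efficiency: 0.2 × 0.2 × 0.06 × 0.12 = 0.000288
Phytoplankton energy = 95 / 0.000288 = 329861 kcal

329861 kcal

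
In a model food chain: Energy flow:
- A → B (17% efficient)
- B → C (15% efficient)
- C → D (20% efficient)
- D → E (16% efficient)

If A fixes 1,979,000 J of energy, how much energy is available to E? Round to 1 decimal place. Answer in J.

1614.9 J

B: 1979000 × 0.17 = 336430 J
C: 336430 × 0.15 = 50464.5 J
D: 50464.5 × 0.2 = 10092.9 J
E: 10092.9 × 0.16 = 1614.864 J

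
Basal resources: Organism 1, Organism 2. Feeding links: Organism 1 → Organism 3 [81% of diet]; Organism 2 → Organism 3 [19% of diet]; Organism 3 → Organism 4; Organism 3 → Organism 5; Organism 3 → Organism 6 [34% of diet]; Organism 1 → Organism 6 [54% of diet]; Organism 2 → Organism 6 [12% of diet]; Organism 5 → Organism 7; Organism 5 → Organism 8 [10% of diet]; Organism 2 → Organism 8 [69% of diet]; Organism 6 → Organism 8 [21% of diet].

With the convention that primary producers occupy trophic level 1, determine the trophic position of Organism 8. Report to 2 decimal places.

2.48

Organism 3: 1 + (0.81×1 + 0.19×1) = 2
Organism 4: 1 + 2 = 3
Organism 5: 1 + 2 = 3
Organism 6: 1 + (0.34×2 + 0.54×1 + 0.12×1) = 2.34
Organism 7: 1 + 3 = 4
Organism 8: 1 + (0.1×3 + 0.69×1 + 0.21×2.34) = 2.4814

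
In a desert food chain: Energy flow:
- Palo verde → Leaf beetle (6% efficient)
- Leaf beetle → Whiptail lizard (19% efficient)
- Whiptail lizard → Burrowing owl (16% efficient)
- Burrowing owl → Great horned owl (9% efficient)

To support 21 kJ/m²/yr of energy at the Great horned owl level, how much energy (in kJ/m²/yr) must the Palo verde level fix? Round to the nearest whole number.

Cumulative transfer efficiency: 0.06 × 0.19 × 0.16 × 0.09 = 0.00016416
Palo verde energy = 21 / 0.00016416 = 127924 kJ/m²/yr

127924 kJ/m²/yr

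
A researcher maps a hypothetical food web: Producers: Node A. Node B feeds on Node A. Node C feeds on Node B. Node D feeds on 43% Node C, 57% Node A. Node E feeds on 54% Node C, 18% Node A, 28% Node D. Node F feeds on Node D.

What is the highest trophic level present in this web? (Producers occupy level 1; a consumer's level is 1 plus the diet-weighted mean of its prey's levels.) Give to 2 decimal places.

Node B: 1 + 1 = 2
Node C: 1 + 2 = 3
Node D: 1 + (0.43×3 + 0.57×1) = 2.86
Node E: 1 + (0.54×3 + 0.18×1 + 0.28×2.86) = 3.6008
Node F: 1 + 2.86 = 3.86

3.86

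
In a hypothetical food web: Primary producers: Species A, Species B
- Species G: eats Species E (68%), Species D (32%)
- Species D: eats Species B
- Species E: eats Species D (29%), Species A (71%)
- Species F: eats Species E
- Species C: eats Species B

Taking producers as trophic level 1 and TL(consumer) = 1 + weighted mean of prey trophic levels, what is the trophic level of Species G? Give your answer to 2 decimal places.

Species C: 1 + 1 = 2
Species D: 1 + 1 = 2
Species E: 1 + (0.29×2 + 0.71×1) = 2.29
Species F: 1 + 2.29 = 3.29
Species G: 1 + (0.68×2.29 + 0.32×2) = 3.1972

3.20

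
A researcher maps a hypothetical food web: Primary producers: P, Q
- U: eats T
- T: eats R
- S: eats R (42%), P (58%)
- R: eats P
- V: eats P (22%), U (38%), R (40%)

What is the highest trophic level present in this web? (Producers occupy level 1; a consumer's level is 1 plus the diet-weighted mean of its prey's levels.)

R: 1 + 1 = 2
S: 1 + (0.42×2 + 0.58×1) = 2.42
T: 1 + 2 = 3
U: 1 + 3 = 4
V: 1 + (0.22×1 + 0.38×4 + 0.4×2) = 3.54

4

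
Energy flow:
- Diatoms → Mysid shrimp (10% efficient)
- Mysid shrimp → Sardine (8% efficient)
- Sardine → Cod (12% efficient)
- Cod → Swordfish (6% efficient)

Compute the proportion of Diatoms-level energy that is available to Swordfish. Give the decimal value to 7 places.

Product of link efficiencies: 0.1 × 0.08 × 0.12 × 0.06 = 0.0000576

0.0000576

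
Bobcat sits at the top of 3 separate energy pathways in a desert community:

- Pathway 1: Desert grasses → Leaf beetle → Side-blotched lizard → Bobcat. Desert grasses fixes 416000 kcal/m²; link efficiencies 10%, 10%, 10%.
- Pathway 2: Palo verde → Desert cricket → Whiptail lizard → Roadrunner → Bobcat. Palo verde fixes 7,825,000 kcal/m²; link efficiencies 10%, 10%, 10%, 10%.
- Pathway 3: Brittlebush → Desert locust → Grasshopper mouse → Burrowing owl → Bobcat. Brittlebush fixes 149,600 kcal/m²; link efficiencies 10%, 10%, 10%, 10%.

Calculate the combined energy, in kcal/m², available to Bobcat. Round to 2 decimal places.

1213.46 kcal/m²

Pathway 1: 416000 × 0.1 × 0.1 × 0.1 = 416 kcal/m²
Pathway 2: 7825000 × 0.1 × 0.1 × 0.1 × 0.1 = 782.5 kcal/m²
Pathway 3: 149600 × 0.1 × 0.1 × 0.1 × 0.1 = 14.96 kcal/m²
Total at Bobcat: 416 + 782.5 + 14.96 = 1213.46 kcal/m²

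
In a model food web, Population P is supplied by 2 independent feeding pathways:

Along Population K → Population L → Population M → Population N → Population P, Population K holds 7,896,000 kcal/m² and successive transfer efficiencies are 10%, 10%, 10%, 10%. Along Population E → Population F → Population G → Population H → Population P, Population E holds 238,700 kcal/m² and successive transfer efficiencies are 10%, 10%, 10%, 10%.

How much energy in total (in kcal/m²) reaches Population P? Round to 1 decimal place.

Via Population K: 7896000 × 0.1 × 0.1 × 0.1 × 0.1 = 789.6 kcal/m²
Via Population E: 238700 × 0.1 × 0.1 × 0.1 × 0.1 = 23.87 kcal/m²
Total at Population P: 789.6 + 23.87 = 813.47 kcal/m²

813.5 kcal/m²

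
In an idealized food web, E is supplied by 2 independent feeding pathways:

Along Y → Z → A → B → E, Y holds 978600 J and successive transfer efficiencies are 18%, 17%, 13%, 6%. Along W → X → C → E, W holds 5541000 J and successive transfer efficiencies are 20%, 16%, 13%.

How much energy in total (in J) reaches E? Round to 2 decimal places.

Via Y: 978600 × 0.18 × 0.17 × 0.13 × 0.06 = 233.572248 J
Via W: 5541000 × 0.2 × 0.16 × 0.13 = 23050.56 J
Total at E: 233.572248 + 23050.56 = 23284.132248 J

23284.13 J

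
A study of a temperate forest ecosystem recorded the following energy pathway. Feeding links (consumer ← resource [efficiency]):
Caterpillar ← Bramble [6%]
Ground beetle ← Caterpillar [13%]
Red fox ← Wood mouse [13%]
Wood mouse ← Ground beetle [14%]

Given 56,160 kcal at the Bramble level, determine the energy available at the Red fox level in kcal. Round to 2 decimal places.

Caterpillar: 56160 × 0.06 = 3369.6 kcal
Ground beetle: 3369.6 × 0.13 = 438.048 kcal
Wood mouse: 438.048 × 0.14 = 61.32672 kcal
Red fox: 61.32672 × 0.13 = 7.9724736 kcal

7.97 kcal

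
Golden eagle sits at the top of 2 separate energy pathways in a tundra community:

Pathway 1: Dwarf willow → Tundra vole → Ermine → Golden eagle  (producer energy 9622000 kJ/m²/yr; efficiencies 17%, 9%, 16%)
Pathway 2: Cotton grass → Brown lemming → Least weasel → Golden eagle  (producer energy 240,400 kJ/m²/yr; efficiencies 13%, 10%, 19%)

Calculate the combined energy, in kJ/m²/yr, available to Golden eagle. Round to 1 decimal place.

Pathway 1: 9622000 × 0.17 × 0.09 × 0.16 = 23554.656 kJ/m²/yr
Pathway 2: 240400 × 0.13 × 0.1 × 0.19 = 593.788 kJ/m²/yr
Total at Golden eagle: 23554.656 + 593.788 = 24148.444 kJ/m²/yr

24148.4 kJ/m²/yr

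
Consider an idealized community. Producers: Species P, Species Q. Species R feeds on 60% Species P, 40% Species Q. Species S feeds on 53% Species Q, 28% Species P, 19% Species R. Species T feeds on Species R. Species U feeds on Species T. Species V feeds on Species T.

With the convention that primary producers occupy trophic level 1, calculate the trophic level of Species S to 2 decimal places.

2.19

Species R: 1 + (0.6×1 + 0.4×1) = 2
Species S: 1 + (0.53×1 + 0.28×1 + 0.19×2) = 2.19
Species T: 1 + 2 = 3
Species U: 1 + 3 = 4
Species V: 1 + 3 = 4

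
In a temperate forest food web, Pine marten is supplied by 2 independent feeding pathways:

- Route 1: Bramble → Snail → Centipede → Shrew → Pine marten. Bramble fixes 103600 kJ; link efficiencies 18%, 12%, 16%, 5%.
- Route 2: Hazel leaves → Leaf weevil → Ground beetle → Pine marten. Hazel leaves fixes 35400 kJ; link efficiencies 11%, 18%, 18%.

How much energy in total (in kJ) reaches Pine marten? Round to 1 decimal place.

Route 1: 103600 × 0.18 × 0.12 × 0.16 × 0.05 = 17.90208 kJ
Route 2: 35400 × 0.11 × 0.18 × 0.18 = 126.1656 kJ
Total at Pine marten: 17.90208 + 126.1656 = 144.06768 kJ

144.1 kJ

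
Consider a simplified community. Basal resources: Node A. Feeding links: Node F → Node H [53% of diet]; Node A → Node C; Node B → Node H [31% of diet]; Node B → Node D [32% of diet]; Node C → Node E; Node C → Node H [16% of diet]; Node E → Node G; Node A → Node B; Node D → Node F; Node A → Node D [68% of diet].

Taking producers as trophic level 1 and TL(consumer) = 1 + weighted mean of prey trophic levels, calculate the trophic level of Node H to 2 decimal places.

3.70

Node B: 1 + 1 = 2
Node C: 1 + 1 = 2
Node D: 1 + (0.32×2 + 0.68×1) = 2.32
Node E: 1 + 2 = 3
Node F: 1 + 2.32 = 3.32
Node G: 1 + 3 = 4
Node H: 1 + (0.16×2 + 0.31×2 + 0.53×3.32) = 3.6996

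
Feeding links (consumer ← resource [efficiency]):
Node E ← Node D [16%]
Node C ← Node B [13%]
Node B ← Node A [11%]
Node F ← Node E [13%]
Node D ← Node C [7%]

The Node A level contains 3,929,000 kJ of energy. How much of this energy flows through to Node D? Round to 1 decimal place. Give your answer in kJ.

3932.9 kJ

Node B: 3929000 × 0.11 = 432190 kJ
Node C: 432190 × 0.13 = 56184.7 kJ
Node D: 56184.7 × 0.07 = 3932.929 kJ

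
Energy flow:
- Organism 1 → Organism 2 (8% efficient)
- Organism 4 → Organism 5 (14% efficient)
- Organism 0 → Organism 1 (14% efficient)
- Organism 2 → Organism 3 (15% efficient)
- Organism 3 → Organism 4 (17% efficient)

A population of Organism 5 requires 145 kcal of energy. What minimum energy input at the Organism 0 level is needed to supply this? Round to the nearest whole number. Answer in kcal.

3626451 kcal

Cumulative transfer efficiency: 0.14 × 0.08 × 0.15 × 0.17 × 0.14 = 0.000039984
Organism 0 energy = 145 / 0.000039984 = 3626451 kcal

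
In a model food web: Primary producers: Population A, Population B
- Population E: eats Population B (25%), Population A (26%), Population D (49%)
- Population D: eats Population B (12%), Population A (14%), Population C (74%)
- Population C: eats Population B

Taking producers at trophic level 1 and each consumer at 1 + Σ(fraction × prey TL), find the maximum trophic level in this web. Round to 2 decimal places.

Population C: 1 + 1 = 2
Population D: 1 + (0.12×1 + 0.14×1 + 0.74×2) = 2.74
Population E: 1 + (0.25×1 + 0.26×1 + 0.49×2.74) = 2.8526

2.85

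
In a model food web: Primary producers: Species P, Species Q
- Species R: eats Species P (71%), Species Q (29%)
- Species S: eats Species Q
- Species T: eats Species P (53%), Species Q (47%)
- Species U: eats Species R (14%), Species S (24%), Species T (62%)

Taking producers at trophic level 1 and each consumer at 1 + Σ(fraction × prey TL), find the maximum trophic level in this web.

Species R: 1 + (0.71×1 + 0.29×1) = 2
Species S: 1 + 1 = 2
Species T: 1 + (0.53×1 + 0.47×1) = 2
Species U: 1 + (0.14×2 + 0.24×2 + 0.62×2) = 3

3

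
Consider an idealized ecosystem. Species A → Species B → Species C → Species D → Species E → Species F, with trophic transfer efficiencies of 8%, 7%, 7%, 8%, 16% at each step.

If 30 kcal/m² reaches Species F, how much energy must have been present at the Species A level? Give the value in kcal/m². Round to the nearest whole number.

Cumulative transfer efficiency: 0.08 × 0.07 × 0.07 × 0.08 × 0.16 = 0.0000050176
Species A energy = 30 / 0.0000050176 = 5978954 kcal/m²

5978954 kcal/m²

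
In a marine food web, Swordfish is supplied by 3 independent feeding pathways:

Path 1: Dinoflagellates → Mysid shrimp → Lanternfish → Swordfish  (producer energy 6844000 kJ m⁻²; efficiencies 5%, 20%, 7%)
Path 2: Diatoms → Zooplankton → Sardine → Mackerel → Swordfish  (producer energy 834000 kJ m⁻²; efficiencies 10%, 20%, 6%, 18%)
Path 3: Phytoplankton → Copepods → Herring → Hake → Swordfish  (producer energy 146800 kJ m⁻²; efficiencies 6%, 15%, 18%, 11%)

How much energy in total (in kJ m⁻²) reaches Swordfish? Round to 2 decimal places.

Path 1: 6844000 × 0.05 × 0.2 × 0.07 = 4790.8 kJ m⁻²
Path 2: 834000 × 0.1 × 0.2 × 0.06 × 0.18 = 180.144 kJ m⁻²
Path 3: 146800 × 0.06 × 0.15 × 0.18 × 0.11 = 26.15976 kJ m⁻²
Total at Swordfish: 4790.8 + 180.144 + 26.15976 = 4997.10376 kJ m⁻²

4997.10 kJ m⁻²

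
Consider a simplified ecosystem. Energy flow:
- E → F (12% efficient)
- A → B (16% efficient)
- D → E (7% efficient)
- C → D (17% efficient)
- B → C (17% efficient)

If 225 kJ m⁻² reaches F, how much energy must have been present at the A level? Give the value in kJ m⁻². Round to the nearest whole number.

Cumulative transfer efficiency: 0.16 × 0.17 × 0.17 × 0.07 × 0.12 = 0.0000388416
A energy = 225 / 0.0000388416 = 5792758 kJ m⁻²

5792758 kJ m⁻²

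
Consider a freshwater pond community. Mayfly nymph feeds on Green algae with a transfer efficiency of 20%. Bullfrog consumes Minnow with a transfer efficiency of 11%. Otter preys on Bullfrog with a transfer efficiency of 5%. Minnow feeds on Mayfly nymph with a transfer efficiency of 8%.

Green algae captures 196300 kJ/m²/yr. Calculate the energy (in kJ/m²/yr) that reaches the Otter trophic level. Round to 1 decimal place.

Mayfly nymph: 196300 × 0.2 = 39260 kJ/m²/yr
Minnow: 39260 × 0.08 = 3140.8 kJ/m²/yr
Bullfrog: 3140.8 × 0.11 = 345.488 kJ/m²/yr
Otter: 345.488 × 0.05 = 17.2744 kJ/m²/yr

17.3 kJ/m²/yr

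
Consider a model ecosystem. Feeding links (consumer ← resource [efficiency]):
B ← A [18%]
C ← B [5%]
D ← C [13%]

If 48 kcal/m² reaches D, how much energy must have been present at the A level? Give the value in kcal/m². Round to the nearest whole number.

Cumulative transfer efficiency: 0.18 × 0.05 × 0.13 = 0.00117
A energy = 48 / 0.00117 = 41026 kcal/m²

41026 kcal/m²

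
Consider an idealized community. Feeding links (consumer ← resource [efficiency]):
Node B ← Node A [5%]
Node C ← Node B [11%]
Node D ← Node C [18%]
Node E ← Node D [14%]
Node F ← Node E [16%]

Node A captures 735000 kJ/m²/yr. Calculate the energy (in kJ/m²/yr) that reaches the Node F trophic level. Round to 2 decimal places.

16.30 kJ/m²/yr

Node B: 735000 × 0.05 = 36750 kJ/m²/yr
Node C: 36750 × 0.11 = 4042.5 kJ/m²/yr
Node D: 4042.5 × 0.18 = 727.65 kJ/m²/yr
Node E: 727.65 × 0.14 = 101.871 kJ/m²/yr
Node F: 101.871 × 0.16 = 16.29936 kJ/m²/yr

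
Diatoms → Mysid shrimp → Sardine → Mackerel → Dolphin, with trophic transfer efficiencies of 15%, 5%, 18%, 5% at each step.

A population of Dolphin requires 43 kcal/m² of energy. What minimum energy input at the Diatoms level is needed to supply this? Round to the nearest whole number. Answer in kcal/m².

637037 kcal/m²

Cumulative transfer efficiency: 0.15 × 0.05 × 0.18 × 0.05 = 0.0000675
Diatoms energy = 43 / 0.0000675 = 637037 kcal/m²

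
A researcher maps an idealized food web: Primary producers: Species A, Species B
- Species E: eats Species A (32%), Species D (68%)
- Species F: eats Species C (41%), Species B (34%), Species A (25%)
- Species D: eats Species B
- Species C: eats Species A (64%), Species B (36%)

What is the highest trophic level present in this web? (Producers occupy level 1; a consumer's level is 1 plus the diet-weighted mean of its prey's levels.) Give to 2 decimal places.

Species C: 1 + (0.64×1 + 0.36×1) = 2
Species D: 1 + 1 = 2
Species E: 1 + (0.32×1 + 0.68×2) = 2.68
Species F: 1 + (0.41×2 + 0.34×1 + 0.25×1) = 2.41

2.68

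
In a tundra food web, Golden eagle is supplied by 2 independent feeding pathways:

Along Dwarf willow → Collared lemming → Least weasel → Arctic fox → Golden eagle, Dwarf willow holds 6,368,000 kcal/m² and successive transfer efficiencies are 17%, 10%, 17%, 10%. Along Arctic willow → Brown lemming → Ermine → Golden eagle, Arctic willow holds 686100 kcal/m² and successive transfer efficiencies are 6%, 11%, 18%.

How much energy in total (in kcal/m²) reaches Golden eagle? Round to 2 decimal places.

Via Dwarf willow: 6368000 × 0.17 × 0.1 × 0.17 × 0.1 = 1840.352 kcal/m²
Via Arctic willow: 686100 × 0.06 × 0.11 × 0.18 = 815.0868 kcal/m²
Total at Golden eagle: 1840.352 + 815.0868 = 2655.4388 kcal/m²

2655.44 kcal/m²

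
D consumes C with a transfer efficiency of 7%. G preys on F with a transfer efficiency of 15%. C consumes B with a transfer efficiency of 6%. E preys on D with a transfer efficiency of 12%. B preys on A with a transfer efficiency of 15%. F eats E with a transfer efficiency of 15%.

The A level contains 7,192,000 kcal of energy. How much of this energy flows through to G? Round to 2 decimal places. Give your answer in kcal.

12.23 kcal

B: 7192000 × 0.15 = 1078800 kcal
C: 1078800 × 0.06 = 64728 kcal
D: 64728 × 0.07 = 4530.96 kcal
E: 4530.96 × 0.12 = 543.7152 kcal
F: 543.7152 × 0.15 = 81.55728 kcal
G: 81.55728 × 0.15 = 12.233592 kcal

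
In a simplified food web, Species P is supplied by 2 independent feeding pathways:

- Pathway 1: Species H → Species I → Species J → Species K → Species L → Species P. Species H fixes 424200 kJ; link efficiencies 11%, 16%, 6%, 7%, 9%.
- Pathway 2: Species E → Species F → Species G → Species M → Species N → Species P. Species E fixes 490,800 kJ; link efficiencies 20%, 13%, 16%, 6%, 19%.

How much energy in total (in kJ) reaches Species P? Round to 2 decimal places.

Pathway 1: 424200 × 0.11 × 0.16 × 0.06 × 0.07 × 0.09 = 2.82211776 kJ
Pathway 2: 490800 × 0.2 × 0.13 × 0.16 × 0.06 × 0.19 = 23.2756992 kJ
Total at Species P: 2.82211776 + 23.2756992 = 26.09781696 kJ

26.10 kJ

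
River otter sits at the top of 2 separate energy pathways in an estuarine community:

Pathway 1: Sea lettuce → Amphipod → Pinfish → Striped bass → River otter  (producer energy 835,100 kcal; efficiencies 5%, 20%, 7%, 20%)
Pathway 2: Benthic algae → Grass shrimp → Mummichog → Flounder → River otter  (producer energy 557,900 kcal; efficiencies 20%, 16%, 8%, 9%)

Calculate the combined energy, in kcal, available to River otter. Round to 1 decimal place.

245.5 kcal

Pathway 1: 835100 × 0.05 × 0.2 × 0.07 × 0.2 = 116.914 kcal
Pathway 2: 557900 × 0.2 × 0.16 × 0.08 × 0.09 = 128.54016 kcal
Total at River otter: 116.914 + 128.54016 = 245.45416 kcal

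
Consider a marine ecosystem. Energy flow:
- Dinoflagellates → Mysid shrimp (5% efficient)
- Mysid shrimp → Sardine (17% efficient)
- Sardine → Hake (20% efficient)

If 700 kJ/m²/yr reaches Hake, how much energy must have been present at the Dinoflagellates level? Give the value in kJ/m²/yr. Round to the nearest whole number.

411765 kJ/m²/yr

Cumulative transfer efficiency: 0.05 × 0.17 × 0.2 = 0.0017
Dinoflagellates energy = 700 / 0.0017 = 411765 kJ/m²/yr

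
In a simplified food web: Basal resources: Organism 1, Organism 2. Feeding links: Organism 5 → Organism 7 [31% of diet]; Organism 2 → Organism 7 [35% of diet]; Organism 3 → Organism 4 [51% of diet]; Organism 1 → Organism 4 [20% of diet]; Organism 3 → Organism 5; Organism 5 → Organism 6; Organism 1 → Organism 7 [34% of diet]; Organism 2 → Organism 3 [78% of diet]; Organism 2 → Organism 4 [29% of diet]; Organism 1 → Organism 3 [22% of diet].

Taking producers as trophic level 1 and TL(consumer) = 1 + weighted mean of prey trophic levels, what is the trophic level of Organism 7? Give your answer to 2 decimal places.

Organism 3: 1 + (0.22×1 + 0.78×1) = 2
Organism 4: 1 + (0.51×2 + 0.2×1 + 0.29×1) = 2.51
Organism 5: 1 + 2 = 3
Organism 6: 1 + 3 = 4
Organism 7: 1 + (0.34×1 + 0.31×3 + 0.35×1) = 2.62

2.62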